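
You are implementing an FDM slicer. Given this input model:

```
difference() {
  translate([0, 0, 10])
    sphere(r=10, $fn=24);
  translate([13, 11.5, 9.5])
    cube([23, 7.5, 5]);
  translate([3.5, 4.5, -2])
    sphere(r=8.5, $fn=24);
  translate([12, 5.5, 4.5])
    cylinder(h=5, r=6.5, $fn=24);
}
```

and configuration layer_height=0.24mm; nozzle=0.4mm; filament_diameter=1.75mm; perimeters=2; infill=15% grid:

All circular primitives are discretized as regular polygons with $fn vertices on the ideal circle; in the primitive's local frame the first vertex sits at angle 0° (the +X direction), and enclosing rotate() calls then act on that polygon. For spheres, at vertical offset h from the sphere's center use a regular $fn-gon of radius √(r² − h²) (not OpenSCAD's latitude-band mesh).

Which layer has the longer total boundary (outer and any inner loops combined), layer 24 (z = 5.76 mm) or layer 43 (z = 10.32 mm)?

Layer 24 (z = 5.76): the r=10 sphere contributes a regular 24-gon of circumradius √(10²−4.24²) = 9.057 (perimeter = 2·24·9.057·sin(180°/24) = 56.74 mm); the cube at (13, 11.5) does not reach this height (z outside [9.5, 14.5]); the r=8.5 sphere at (3.5, 4.5) slices to a regular 24-gon of circumradius 3.469 (√(r²−h²) with h=7.76 from center) (perimeter = 2·24·3.469·sin(180°/24) = 21.73 mm); the cylinder at (12, 5.5): section is a regular 24-gon, circumradius r=6.5 (perimeter = 2·24·6.500·sin(180°/24) = 40.72 mm); Taking the first minus the rest: starting from the r=10 sphere, the r=8.5 sphere at (3.5, 4.5) partially overlaps it — only the 37.13 mm² overlap (of its 37.37 mm²) is removed, clipping the outline; the r=6.5 cylinder at (12, 5.5) partially overlaps it — only the 7.97 mm² overlap (of its 131.22 mm²) is removed, clipping the outline — boundary = 66.45 mm. So its perimeter = 66.45 mm. Layer 43 (z = 10.32): the r=10 sphere slices to a regular 24-gon of circumradius 9.995 (√(r²−h²) with h=0.32 from center) (perimeter = 2·24·9.995·sin(180°/24) = 62.62 mm); the cube at (13, 11.5) is present — its section is the full 23×7.5 rectangle (perimeter 61.00 mm); the sphere at (3.5, 4.5) is not intersected at this z (|z−center|=12.320 > r=8.5); the cylinder at (12, 5.5) does not reach this height (z outside [4.5, 9.5]); Subtracting the remaining from the first: starting from the r=10 sphere, the 23×7.5 cube at (13, 11.5) misses the remaining region (no effect) — boundary = 62.62 mm. So its perimeter = 62.62 mm. Layer 24 is larger (66.45 vs 62.62 mm).

layer 24 (z = 5.76 mm)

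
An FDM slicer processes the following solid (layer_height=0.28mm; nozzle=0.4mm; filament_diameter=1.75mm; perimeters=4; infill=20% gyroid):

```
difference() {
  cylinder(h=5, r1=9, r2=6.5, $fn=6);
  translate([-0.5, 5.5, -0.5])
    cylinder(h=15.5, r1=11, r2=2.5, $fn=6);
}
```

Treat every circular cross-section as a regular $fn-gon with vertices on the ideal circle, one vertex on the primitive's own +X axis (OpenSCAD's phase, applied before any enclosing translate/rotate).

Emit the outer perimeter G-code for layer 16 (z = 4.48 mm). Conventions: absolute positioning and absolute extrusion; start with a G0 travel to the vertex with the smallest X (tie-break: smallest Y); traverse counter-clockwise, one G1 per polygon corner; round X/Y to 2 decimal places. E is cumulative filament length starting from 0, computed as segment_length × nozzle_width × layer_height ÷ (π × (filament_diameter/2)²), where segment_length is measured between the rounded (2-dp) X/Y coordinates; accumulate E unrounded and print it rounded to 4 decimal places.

At z = 4.48 mm: the cone: at t=0.896 of its height the radius interpolates to r₁+(r₂−r₁)t = 6.760, giving a regular 6-gon of that circumradius; the cone at (-0.5, 5.5) contributes a regular 6-gon of circumradius 8.269 (interpolated between r1=11 and r2=2.5 at t=0.321); After the difference (first − rest): starting from the cone, the cone at (-0.5, 5.5) partially overlaps it — only the 72.07 mm² overlap (of its 177.65 mm²) is removed, clipping the outline — 1 connected region. The outline is a single polygon with 8 vertices. Extrusion per mm of travel: 0.4 × 0.28 / (π × 0.875²) = 0.046564. Accumulating E over each segment gives final E = 1.8180.

G0 X-6.76 Y0.00 Z4.48
G1 X-3.38 Y-5.85 E0.3146
G1 X3.38 Y-5.85 E0.6294
G1 X6.76 Y0.00 E0.9440
G1 X5.68 Y1.88 E1.0449
G1 X3.63 Y-1.66 E1.2354
G1 X-4.63 Y-1.66 E1.6200
G1 X-6.18 Y1.01 E1.7638
G1 X-6.76 Y0.00 E1.8180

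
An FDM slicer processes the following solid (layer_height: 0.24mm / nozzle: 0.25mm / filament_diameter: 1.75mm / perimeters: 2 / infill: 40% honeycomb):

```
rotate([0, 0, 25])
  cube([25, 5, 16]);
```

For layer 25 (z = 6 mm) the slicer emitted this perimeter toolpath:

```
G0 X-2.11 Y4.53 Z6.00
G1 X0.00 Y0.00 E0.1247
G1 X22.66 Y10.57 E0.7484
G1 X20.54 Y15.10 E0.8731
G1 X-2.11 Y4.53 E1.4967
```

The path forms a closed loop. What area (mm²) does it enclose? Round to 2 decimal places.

124.98 mm²

Apply the shoelace formula to the sequence of (X, Y) vertices; enclosed area = 124.98 mm².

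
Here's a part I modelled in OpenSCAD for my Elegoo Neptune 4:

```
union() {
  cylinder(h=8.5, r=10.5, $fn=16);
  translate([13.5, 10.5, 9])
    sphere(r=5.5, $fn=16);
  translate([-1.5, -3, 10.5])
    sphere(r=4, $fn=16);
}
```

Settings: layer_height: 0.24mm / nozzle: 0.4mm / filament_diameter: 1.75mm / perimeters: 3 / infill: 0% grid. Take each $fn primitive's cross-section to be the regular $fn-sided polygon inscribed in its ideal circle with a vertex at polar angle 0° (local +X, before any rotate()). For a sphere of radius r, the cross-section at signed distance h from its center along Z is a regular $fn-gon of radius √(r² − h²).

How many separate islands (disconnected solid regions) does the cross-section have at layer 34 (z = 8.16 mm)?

At z = 8.16 mm: the cylinder: section is a regular 16-gon, circumradius r=10.5; the r=5.5 sphere at (13.5, 10.5) slices to a regular 16-gon of circumradius 5.435 (√(r²−h²) with h=0.84 from center); the r=4 sphere at (-1.5, -3) slices to a regular 16-gon of circumradius 3.244 (√(r²−h²) with h=2.34 from center); Merging all regions: the regions partially overlap (shared area 32.22 mm²), so overlapping operands fuse into one piece — 2 connected regions. Overall, the cross-section has 2 separate islands. Island count = 2.

2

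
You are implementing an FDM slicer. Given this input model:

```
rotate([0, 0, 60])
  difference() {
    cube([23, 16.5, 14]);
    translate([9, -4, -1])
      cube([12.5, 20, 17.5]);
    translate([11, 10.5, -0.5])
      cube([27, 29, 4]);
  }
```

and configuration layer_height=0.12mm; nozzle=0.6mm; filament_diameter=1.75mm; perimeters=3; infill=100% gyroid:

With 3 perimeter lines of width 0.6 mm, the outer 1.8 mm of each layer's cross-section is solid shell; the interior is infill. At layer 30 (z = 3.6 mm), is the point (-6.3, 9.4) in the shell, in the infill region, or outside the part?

At z = 3.6 mm: the cube (footprint 23×16.5) is included at this height; the cube at (9, -4) (footprint 12.5×20) is included at this height; the cube at (11, 10.5) is not intersected at this z (z outside [-0.5, 3.5]); After the difference (first − rest): starting from the 23×16.5 cube, the 12.5×20 cube at (9, -4) partially overlaps it — only the 200.00 mm² overlap (of its 250.00 mm²) is removed, clipping the outline — 1 connected region; (rotated 60° about Z; rotation is an isometry so areas/perimeters/island counts are preserved). Overall, the cross-section is a single solid region. Undo the 60° rotation: the query point maps to (4.991, 10.156) in the un-rotated model frame. The nearest boundary edge runs (9.00, 16.00)→(9.00, 0.00); distance from the point to it = 4.01 mm. The point is inside the cross-section and 4.01 mm from the nearest boundary — more than the 1.8 mm shell width (3 × 0.6), so it's in the infill interior.

infill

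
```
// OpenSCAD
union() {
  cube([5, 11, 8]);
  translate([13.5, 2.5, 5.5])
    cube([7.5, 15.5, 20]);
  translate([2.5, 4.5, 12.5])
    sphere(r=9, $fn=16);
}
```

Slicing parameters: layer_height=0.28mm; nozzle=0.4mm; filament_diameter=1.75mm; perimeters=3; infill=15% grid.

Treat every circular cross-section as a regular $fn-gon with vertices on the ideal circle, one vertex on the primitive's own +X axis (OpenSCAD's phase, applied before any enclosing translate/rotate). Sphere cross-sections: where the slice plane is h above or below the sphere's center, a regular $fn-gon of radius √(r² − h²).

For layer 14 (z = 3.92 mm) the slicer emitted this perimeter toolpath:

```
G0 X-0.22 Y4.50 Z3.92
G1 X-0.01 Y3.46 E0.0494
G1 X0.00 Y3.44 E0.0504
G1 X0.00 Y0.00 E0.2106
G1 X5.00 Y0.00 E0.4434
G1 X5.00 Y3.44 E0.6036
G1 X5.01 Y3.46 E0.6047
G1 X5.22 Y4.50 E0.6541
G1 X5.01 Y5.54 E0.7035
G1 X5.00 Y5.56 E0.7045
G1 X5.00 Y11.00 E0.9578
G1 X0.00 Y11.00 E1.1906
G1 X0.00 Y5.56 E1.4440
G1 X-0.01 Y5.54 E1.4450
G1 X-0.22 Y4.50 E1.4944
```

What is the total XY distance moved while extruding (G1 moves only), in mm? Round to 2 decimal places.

Sum the Euclidean lengths of each G1 segment: total = 32.09 mm.

32.09 mm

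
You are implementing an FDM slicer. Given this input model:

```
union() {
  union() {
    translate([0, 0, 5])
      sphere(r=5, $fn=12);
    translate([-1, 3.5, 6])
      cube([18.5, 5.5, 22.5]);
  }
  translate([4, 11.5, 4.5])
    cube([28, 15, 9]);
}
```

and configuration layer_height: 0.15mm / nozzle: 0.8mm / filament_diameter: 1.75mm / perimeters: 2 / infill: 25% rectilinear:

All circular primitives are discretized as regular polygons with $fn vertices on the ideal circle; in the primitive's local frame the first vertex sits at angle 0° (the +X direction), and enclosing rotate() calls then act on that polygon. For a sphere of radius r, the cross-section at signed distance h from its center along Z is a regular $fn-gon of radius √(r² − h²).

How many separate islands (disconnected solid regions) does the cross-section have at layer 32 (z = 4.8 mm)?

2

At z = 4.8 mm: the r=5 sphere contributes a regular 12-gon of circumradius √(5²−0.2²) = 4.996; the cube at (-1, 3.5) is absent (z outside [6, 28.5]); Merging all regions: only the r=5 sphere is present, so the union is just that shape — 1 connected region; the 28×15 cube at (4, 11.5) contributes its full rectangle; Combining (union): the 2 present regions are separate (no shared area or edge), so areas and boundary lengths simply add and each stays a separate island — 2 connected regions. Overall, the cross-section has 2 separate islands. Island count = 2.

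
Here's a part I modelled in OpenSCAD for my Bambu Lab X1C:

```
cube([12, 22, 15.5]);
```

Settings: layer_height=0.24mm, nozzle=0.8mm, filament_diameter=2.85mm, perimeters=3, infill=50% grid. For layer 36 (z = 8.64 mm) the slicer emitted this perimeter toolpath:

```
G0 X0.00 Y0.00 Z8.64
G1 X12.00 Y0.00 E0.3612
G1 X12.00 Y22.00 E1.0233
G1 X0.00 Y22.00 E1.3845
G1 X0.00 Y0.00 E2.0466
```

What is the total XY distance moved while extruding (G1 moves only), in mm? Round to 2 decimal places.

68.00 mm

Sum the Euclidean lengths of each G1 segment: total = 68.00 mm.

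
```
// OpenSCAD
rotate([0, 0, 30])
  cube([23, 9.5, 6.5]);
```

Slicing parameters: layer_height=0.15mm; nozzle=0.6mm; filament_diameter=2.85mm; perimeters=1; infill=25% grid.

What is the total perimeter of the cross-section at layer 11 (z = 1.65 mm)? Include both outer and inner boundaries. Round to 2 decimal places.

65.00 mm

At z = 1.65 mm: the cube is present — its section is the full 23×9.5 rectangle (perimeter 65.00 mm); (rotated 30° about Z; rotation is an isometry so areas/perimeters/island counts are preserved). Overall, the cross-section is a single solid region. Total boundary length (outer) = 65.00 mm.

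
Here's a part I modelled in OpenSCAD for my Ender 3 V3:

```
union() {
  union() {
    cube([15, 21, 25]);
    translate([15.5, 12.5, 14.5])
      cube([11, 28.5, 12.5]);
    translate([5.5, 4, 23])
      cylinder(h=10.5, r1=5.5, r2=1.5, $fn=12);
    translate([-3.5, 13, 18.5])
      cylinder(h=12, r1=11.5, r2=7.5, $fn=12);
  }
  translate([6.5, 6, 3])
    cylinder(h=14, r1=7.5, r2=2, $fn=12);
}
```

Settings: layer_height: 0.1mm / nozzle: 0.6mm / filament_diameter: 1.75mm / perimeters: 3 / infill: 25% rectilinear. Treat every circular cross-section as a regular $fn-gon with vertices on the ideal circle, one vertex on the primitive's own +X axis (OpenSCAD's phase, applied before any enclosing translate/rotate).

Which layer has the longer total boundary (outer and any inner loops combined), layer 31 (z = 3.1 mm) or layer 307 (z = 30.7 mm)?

Layer 31 (z = 3.1): the cube (footprint 15×21) is included at this height (perimeter 72.00 mm); the cube at (15.5, 12.5) is absent (z outside [14.5, 27]); the cone at (5.5, 4) is not intersected at this z (z outside [23, 33.5]); the cone at (-3.5, 13) is absent (z outside [18.5, 30.5]); Combining (union): only the 15×21 cube is present, so the union is just that shape — boundary = 72.00 mm; the cone at (6.5, 6) contributes a regular 12-gon of circumradius 7.461 (interpolated between r1=7.5 and r2=2 at t=0.007) (perimeter = 2·12·7.461·sin(180°/12) = 46.34 mm); Combining (union): the regions partially overlap (shared area 156.16 mm²), so the edge portions inside another operand are dropped and the merged outline is re-measured after clipping — boundary = 72.90 mm. So its perimeter = 72.90 mm. Layer 307 (z = 30.7): the cube does not reach this height (z outside [0, 25]); the cube at (15.5, 12.5) is absent (z outside [14.5, 27]); the cone at (5.5, 4): at t=0.733 of its height the radius interpolates to r₁+(r₂−r₁)t = 2.567, giving a regular 12-gon of that circumradius (perimeter = 2·12·2.567·sin(180°/12) = 15.94 mm); the cone at (-3.5, 13) is absent (z outside [18.5, 30.5]); Merging all regions: only the cone at (5.5, 4) is present, so the union is just that shape — boundary = 15.94 mm; the cone at (6.5, 6) is not intersected at this z (z outside [3, 17]); Combining (union): only that combined region is present, so the union is just that shape — boundary = 15.94 mm. So its perimeter = 15.94 mm. Layer 31 is larger (72.90 vs 15.94 mm).

layer 31 (z = 3.1 mm)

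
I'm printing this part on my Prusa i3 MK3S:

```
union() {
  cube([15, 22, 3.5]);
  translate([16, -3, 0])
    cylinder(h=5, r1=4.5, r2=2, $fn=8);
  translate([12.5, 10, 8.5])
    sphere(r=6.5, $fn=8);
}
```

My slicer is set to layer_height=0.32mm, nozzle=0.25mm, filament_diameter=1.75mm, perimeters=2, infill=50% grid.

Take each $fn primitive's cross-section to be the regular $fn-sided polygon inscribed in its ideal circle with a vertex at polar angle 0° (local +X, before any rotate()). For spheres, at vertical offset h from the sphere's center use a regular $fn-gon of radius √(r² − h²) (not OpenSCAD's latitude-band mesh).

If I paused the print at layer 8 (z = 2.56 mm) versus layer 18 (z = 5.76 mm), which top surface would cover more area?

Layer 8 (z = 2.56): the cube is present — its section is the full 15×22 rectangle (area 330.00 mm²); the cone at (16, -3): at t=0.512 of its height the radius interpolates to r₁+(r₂−r₁)t = 3.220, giving a regular 8-gon of that circumradius (area = (8/2)·3.220²·sin(360°/8) = 29.33 mm²); the sphere at (12.5, 10): section is a regular 8-gon, circumradius = √(r²−h²) = √(6.5²−5.94²) = 2.639 (area = (8/2)·2.639²·sin(360°/8) = 19.70 mm²); Combining (union): the regions partially overlap — summed areas 379.03 mm² minus the doubly-counted overlap 19.66 mm² gives 359.37 mm² — area = 359.37 mm². So its area = 359.37 mm². Layer 18 (z = 5.76): the cube is not intersected at this z (z outside [0, 3.5]); the cone at (16, -3) is not intersected at this z (z outside [0, 5]); the sphere at (12.5, 10): section is a regular 8-gon, circumradius = √(r²−h²) = √(6.5²−2.74²) = 5.894 (area = (8/2)·5.894²·sin(360°/8) = 98.27 mm²); Combining (union): only the r=6.5 sphere at (12.5, 10) is present, so the union is just that shape — area = 98.27 mm². So its area = 98.27 mm². Layer 8 is larger (359.37 vs 98.27 mm²).

layer 8 (z = 2.56 mm)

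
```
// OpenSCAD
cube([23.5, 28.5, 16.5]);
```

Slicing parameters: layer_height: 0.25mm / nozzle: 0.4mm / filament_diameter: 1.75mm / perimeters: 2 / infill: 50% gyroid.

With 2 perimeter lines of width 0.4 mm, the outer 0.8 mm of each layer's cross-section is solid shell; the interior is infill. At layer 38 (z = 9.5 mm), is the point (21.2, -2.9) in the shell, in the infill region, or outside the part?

outside

At z = 9.5 mm: the cube (footprint 23.5×28.5) is included at this height. Overall, the cross-section is a single solid region. The nearest boundary edge runs (0.00, 0.00)→(23.50, 0.00); distance from the point to it = 2.90 mm. The point is not inside any of the regions above, so it lies outside the cross-section (2.90 mm from the nearest boundary).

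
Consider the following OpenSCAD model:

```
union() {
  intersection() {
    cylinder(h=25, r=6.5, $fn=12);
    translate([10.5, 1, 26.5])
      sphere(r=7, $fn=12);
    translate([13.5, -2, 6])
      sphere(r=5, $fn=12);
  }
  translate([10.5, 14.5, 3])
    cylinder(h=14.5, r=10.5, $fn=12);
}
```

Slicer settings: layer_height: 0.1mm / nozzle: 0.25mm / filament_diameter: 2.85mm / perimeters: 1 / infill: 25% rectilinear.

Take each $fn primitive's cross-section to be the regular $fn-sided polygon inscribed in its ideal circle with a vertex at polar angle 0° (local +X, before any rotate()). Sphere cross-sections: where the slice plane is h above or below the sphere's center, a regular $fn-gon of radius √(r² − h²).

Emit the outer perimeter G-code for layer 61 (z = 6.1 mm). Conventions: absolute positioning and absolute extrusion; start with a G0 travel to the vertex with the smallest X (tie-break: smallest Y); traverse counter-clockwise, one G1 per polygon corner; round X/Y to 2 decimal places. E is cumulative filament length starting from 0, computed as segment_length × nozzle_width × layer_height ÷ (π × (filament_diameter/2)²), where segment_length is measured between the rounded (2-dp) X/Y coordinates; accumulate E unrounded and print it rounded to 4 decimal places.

G0 X0.00 Y14.50 Z6.10
G1 X1.41 Y9.25 E0.0213
G1 X5.25 Y5.41 E0.0426
G1 X10.50 Y4.00 E0.0639
G1 X15.75 Y5.41 E0.0852
G1 X19.59 Y9.25 E0.1065
G1 X21.00 Y14.50 E0.1278
G1 X19.59 Y19.75 E0.1491
G1 X15.75 Y23.59 E0.1704
G1 X10.50 Y25.00 E0.1917
G1 X5.25 Y23.59 E0.2130
G1 X1.41 Y19.75 E0.2342
G1 X0.00 Y14.50 E0.2556

At z = 6.1 mm: the r=6.5 cylinder gives a regular 12-gon of circumradius 6.5 (constant along its height); the sphere at (10.5, 1) is absent (|z−center|=20.400 > r=7); the r=5 sphere at (13.5, -2) contributes a regular 12-gon of circumradius √(5²−0.1²) = 4.999; Keeping only the common overlap: at least one operand is absent at this height, so nothing remains; the r=10.5 cylinder at (10.5, 14.5) contributes a regular 12-gon of circumradius 10.5; Merging all regions: only the r=10.5 cylinder at (10.5, 14.5) is present, so the union is just that shape — 1 connected region. The outline is a single polygon with 12 vertices. Extrusion per mm of travel: 0.25 × 0.1 / (π × 1.425²) = 0.003919. Accumulating E over each segment gives final E = 0.2556.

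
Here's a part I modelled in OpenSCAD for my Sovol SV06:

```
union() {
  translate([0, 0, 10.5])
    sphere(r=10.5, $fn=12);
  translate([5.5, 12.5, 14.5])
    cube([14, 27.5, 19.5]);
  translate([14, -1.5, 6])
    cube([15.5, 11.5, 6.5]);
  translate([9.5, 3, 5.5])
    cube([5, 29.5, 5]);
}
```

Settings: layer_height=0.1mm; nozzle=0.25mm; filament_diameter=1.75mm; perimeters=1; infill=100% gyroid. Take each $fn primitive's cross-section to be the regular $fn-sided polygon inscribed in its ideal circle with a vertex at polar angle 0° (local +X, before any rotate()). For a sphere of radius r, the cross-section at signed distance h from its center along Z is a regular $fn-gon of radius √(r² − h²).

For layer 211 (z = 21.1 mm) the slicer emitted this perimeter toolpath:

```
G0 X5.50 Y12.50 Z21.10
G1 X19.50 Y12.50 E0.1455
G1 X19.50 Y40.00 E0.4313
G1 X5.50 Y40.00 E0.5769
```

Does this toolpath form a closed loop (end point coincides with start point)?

no

Start point (G0): (5.50, 12.50). End point (last G1): the path does not return to the start — open.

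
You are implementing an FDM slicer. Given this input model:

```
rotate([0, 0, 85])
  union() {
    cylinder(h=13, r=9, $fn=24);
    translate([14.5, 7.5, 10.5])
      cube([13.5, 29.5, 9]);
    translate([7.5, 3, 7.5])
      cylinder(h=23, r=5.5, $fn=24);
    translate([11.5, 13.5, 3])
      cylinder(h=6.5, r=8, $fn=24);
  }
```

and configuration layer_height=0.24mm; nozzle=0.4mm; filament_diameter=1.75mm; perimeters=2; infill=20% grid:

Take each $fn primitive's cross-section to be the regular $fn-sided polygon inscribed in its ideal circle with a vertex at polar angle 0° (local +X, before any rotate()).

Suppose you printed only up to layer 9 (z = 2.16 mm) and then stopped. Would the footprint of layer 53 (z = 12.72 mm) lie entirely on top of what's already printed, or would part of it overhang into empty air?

part overhangs

Compare the two slices. At z = 2.16: the cylinder: section is a regular 24-gon, circumradius r=9 (area = (24/2)·9.000²·sin(360°/24) = 251.57 mm²); the cube at (14.5, 7.5) does not reach this height (z outside [10.5, 19.5]); the cylinder at (7.5, 3) is not intersected at this z (z outside [7.5, 30.5]); the cylinder at (11.5, 13.5) is not intersected at this z (z outside [3, 9.5]); Taking the union: only the r=9 cylinder is present, so the union is just that shape — area = 251.57 mm²; (rotated 85° about Z; rotation is an isometry so areas/perimeters/island counts are preserved). At z = 12.72: the r=9 cylinder contributes a regular 24-gon of circumradius 9 (area = (24/2)·9.000²·sin(360°/24) = 251.57 mm²); the cube at (14.5, 7.5) (footprint 13.5×29.5) is included at this height (area 398.25 mm²); the r=5.5 cylinder at (7.5, 3) gives a regular 24-gon of circumradius 5.5 (constant along its height) (area = (24/2)·5.500²·sin(360°/24) = 93.95 mm²); the cylinder at (11.5, 13.5) does not reach this height (z outside [3, 9.5]); Taking the union: the regions partially overlap — summed areas 743.77 mm² minus the doubly-counted overlap 50.05 mm² gives 693.72 mm² — area = 693.72 mm²; (rotated 85° about Z; rotation is an isometry so areas/perimeters/island counts are preserved). Checking containment: at z = 12.72 the cross-section extends beyond the z = 2.16 cross-section by about 442.15 mm².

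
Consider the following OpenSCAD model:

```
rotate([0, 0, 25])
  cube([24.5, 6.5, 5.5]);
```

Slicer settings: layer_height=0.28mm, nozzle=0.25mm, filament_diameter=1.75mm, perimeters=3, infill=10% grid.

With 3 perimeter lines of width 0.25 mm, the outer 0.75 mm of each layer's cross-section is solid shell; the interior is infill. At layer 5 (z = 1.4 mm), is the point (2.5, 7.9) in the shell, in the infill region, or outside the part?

At z = 1.4 mm: the 24.5×6.5 cube contributes its full rectangle; (rotated 25° about Z; rotation is an isometry so areas/perimeters/island counts are preserved). Overall, the cross-section is a single solid region. Undo the 25° rotation: the query point maps to (5.604, 6.103) in the un-rotated model frame. The nearest boundary edge runs (24.50, 6.50)→(0.00, 6.50); distance from the point to it = 0.40 mm. The point is inside the cross-section, 0.40 mm from the nearest boundary — within the 0.75 mm shell band (3 × 0.25).

shell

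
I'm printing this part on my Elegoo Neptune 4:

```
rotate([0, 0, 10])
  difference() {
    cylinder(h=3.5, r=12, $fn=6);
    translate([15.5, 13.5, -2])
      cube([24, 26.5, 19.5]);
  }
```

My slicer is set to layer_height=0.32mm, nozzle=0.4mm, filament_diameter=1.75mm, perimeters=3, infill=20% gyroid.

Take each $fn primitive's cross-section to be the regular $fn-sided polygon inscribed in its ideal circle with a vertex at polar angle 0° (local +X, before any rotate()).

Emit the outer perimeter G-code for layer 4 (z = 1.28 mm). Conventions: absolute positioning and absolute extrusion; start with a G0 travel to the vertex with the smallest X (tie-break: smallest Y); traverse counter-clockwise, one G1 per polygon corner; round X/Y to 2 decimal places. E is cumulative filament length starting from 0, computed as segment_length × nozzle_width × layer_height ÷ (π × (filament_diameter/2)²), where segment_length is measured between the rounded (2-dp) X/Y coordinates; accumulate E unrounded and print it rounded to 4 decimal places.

G0 X-11.82 Y-2.08 Z1.28
G1 X-4.10 Y-11.28 E0.6391
G1 X7.71 Y-9.19 E1.2774
G1 X11.82 Y2.08 E1.9158
G1 X4.10 Y11.28 E2.5549
G1 X-7.71 Y9.19 E3.1931
G1 X-11.82 Y-2.08 E3.8315

At z = 1.28 mm: the r=12 cylinder gives a regular 6-gon of circumradius 12 (constant along its height); the cube at (15.5, 13.5) is present — its section is the full 24×26.5 rectangle; Subtracting the remaining from the first: starting from the r=12 cylinder, the 24×26.5 cube at (15.5, 13.5) misses the remaining region (no effect) — 1 connected region; (whole slice rotated 10° about Z — lengths, areas and connectivity unchanged). The outline is a single polygon with 6 vertices. Extrusion per mm of travel: 0.4 × 0.32 / (π × 0.875²) = 0.053216. Accumulating E over each segment gives final E = 3.8315.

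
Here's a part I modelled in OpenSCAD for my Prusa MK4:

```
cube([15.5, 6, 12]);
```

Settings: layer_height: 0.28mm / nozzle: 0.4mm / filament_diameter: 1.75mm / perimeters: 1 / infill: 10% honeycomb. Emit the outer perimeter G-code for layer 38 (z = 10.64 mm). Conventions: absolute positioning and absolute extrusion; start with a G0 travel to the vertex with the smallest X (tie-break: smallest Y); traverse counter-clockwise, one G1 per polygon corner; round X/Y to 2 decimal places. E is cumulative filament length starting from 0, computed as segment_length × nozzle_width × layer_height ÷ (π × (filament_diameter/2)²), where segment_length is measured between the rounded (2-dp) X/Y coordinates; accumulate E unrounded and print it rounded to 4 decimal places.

G0 X0.00 Y0.00 Z10.64
G1 X15.50 Y0.00 E0.7217
G1 X15.50 Y6.00 E1.0011
G1 X0.00 Y6.00 E1.7229
G1 X0.00 Y0.00 E2.0023

At z = 10.64 mm: the cube (footprint 15.5×6) is included at this height. The outline is a single polygon with 4 vertices. Extrusion per mm of travel: 0.4 × 0.28 / (π × 0.875²) = 0.046564. Accumulating E over each segment gives final E = 2.0023.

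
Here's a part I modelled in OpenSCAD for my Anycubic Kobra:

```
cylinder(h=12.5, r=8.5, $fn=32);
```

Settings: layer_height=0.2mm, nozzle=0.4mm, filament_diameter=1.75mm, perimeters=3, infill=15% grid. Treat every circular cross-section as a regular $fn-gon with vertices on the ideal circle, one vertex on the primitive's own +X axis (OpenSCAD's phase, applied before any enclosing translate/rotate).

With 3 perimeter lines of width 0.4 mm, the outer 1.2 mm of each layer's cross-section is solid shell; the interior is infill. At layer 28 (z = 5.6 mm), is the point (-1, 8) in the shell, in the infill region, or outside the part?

At z = 5.6 mm: the r=8.5 cylinder gives a regular 32-gon of circumradius 8.5 (constant along its height). Overall, the cross-section is a single solid region. The nearest boundary edge runs (0.00, 8.50)→(-1.66, 8.34); distance from the point to it = 0.40 mm. The point is inside the cross-section, 0.40 mm from the nearest boundary — within the 1.2 mm shell band (3 × 0.4).

shell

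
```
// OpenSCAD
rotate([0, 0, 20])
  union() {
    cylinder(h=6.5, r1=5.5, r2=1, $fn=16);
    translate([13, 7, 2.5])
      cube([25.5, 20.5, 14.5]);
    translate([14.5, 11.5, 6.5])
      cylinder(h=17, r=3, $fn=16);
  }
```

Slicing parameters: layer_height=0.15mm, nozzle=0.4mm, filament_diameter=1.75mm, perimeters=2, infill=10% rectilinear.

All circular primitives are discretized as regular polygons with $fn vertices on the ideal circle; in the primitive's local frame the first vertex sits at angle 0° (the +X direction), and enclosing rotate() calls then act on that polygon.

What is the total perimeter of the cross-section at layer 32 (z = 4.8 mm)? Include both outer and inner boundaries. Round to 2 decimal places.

105.59 mm

At z = 4.8 mm: the cone contributes a regular 16-gon of circumradius 2.177 (interpolated between r1=5.5 and r2=1 at t=0.738) (perimeter = 2·16·2.177·sin(180°/16) = 13.59 mm); the cube at (13, 7) is present — its section is the full 25.5×20.5 rectangle (perimeter 92.00 mm); the cylinder at (14.5, 11.5) is absent (z outside [6.5, 23.5]); Taking the union: the 2 present regions are separate (no shared area or edge), so areas and boundary lengths simply add and each stays a separate island — boundary = 105.59 mm; (whole slice rotated 20° about Z — lengths, areas and connectivity unchanged). Overall, the cross-section has 2 separate islands. Total boundary length (outer) = 105.59 mm.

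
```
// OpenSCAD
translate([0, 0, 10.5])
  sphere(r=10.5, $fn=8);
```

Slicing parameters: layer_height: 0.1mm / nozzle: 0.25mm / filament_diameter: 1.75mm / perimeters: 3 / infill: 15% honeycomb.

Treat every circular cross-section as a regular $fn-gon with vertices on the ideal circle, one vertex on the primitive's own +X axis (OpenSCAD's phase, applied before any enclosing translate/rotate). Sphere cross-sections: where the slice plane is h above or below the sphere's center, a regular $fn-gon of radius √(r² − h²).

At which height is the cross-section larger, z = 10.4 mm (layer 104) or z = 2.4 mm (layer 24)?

layer 104 (z = 10.4 mm)

Layer 104 (z = 10.4): the r=10.5 sphere slices to a regular 8-gon of circumradius 10.500 (√(r²−h²) with h=0.1 from center) (area = (8/2)·10.500²·sin(360°/8) = 311.81 mm²). So its area = 311.81 mm². Layer 24 (z = 2.4): the sphere: section is a regular 8-gon, circumradius = √(r²−h²) = √(10.5²−8.1²) = 6.681 (area = (8/2)·6.681²·sin(360°/8) = 126.26 mm²). So its area = 126.26 mm². Layer 104 is larger (311.81 vs 126.26 mm²).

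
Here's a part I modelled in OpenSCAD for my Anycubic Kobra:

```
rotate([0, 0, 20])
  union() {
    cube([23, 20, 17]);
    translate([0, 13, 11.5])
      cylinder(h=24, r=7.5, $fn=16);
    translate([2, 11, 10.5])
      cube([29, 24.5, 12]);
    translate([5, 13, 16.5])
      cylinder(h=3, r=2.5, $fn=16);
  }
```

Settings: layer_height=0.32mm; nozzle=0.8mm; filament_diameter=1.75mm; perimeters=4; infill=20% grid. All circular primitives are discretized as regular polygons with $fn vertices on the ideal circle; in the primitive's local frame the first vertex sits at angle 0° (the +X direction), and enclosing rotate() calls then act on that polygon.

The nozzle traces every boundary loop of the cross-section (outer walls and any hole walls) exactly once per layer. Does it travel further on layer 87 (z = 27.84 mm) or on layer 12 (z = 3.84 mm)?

Layer 87 (z = 27.84): the cube is absent (z outside [0, 17]); the r=7.5 cylinder at (0, 13) gives a regular 16-gon of circumradius 7.5 (constant along its height) (perimeter = 2·16·7.500·sin(180°/16) = 46.82 mm); the cube at (2, 11) is absent (z outside [10.5, 22.5]); the cylinder at (5, 13) is not intersected at this z (z outside [16.5, 19.5]); Merging all regions: only the r=7.5 cylinder at (0, 13) is present, so the union is just that shape — boundary = 46.82 mm; (whole slice rotated 20° about Z — lengths, areas and connectivity unchanged). So its perimeter = 46.82 mm. Layer 12 (z = 3.84): the cube is present — its section is the full 23×20 rectangle (perimeter 86.00 mm); the cylinder at (0, 13) is absent (z outside [11.5, 35.5]); the cube at (2, 11) does not reach this height (z outside [10.5, 22.5]); the cylinder at (5, 13) is not intersected at this z (z outside [16.5, 19.5]); Taking the union: only the 23×20 cube is present, so the union is just that shape — boundary = 86.00 mm; (whole slice rotated 20° about Z — lengths, areas and connectivity unchanged). So its perimeter = 86.00 mm. Layer 12 is larger (86.00 vs 46.82 mm).

layer 12 (z = 3.84 mm)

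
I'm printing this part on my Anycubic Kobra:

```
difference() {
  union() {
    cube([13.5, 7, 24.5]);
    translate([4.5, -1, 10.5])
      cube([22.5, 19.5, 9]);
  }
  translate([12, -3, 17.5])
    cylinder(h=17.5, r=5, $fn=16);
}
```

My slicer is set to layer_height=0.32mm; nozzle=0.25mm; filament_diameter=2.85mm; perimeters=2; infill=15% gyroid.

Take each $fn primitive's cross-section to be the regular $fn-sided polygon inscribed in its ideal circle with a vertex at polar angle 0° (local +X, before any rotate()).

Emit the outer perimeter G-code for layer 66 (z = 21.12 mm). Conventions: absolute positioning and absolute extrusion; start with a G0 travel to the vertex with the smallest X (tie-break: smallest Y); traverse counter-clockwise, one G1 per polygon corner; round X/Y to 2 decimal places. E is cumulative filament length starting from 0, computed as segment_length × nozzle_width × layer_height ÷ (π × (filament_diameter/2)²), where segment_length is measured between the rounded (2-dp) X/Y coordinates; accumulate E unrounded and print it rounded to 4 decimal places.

At z = 21.12 mm: the 13.5×7 cube contributes its full rectangle; the cube at (4.5, -1) does not reach this height (z outside [10.5, 19.5]); Combining (union): only the 13.5×7 cube is present, so the union is just that shape — 1 connected region; the r=5 cylinder at (12, -3) contributes a regular 16-gon of circumradius 5; Subtracting the remaining from the first: starting from the result so far, the r=5 cylinder at (12, -3) partially overlaps it — only the 8.08 mm² overlap (of its 76.54 mm²) is removed, clipping the outline — 1 connected region. The outline is a single polygon with 8 vertices. Extrusion per mm of travel: 0.25 × 0.32 / (π × 1.425²) = 0.012540. Accumulating E over each segment gives final E = 0.5014.

G0 X0.00 Y0.00 Z21.12
G1 X8.11 Y0.00 E0.1017
G1 X8.46 Y0.54 E0.1098
G1 X10.09 Y1.62 E0.1343
G1 X12.00 Y2.00 E0.1587
G1 X13.50 Y1.70 E0.1779
G1 X13.50 Y7.00 E0.2444
G1 X0.00 Y7.00 E0.4137
G1 X0.00 Y0.00 E0.5014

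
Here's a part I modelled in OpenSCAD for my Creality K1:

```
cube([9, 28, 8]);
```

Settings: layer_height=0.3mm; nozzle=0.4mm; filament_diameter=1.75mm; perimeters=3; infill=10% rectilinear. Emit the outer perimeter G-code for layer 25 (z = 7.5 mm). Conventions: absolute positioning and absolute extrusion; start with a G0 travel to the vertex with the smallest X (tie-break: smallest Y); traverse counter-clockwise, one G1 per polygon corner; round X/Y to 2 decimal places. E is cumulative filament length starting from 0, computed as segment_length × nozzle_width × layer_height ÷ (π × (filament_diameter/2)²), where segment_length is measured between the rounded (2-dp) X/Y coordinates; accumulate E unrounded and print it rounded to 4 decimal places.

At z = 7.5 mm: the 9×28 cube contributes its full rectangle. The outline is a single polygon with 4 vertices. Extrusion per mm of travel: 0.4 × 0.3 / (π × 0.875²) = 0.049890. Accumulating E over each segment gives final E = 3.6919.

G0 X0.00 Y0.00 Z7.50
G1 X9.00 Y0.00 E0.4490
G1 X9.00 Y28.00 E1.8459
G1 X0.00 Y28.00 E2.2949
G1 X0.00 Y0.00 E3.6919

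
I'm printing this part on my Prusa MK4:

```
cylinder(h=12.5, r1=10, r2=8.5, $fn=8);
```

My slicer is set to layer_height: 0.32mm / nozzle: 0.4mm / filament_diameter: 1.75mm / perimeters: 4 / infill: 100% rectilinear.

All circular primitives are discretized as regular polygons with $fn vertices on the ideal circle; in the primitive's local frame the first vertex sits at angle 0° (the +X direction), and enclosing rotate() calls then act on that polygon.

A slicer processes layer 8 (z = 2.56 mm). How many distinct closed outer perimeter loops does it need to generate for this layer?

1

At z = 2.56 mm: the cone contributes a regular 8-gon of circumradius 9.693 (interpolated between r1=10 and r2=8.5 at t=0.205). The result has 1 disconnected region.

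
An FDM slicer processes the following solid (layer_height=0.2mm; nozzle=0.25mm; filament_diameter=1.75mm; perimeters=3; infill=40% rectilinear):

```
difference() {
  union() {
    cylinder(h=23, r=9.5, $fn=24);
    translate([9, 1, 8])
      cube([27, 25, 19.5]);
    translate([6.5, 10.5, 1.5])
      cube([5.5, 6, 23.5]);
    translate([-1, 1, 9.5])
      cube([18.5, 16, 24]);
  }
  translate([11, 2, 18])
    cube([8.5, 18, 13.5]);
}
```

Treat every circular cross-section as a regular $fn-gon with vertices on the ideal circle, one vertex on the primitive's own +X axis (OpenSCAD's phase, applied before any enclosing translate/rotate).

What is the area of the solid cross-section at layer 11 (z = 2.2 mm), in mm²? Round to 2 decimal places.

313.30 mm²

At z = 2.2 mm: the r=9.5 cylinder contributes a regular 24-gon of circumradius 9.5 (area = (24/2)·9.500²·sin(360°/24) = 280.30 mm²); the cube at (9, 1) is absent (z outside [8, 27.5]); the cube at (6.5, 10.5) is present — its section is the full 5.5×6 rectangle (area 33.00 mm²); the cube at (-1, 1) is not intersected at this z (z outside [9.5, 33.5]); Combining (union): the 2 present regions are separate (no shared area or edge), so areas and boundary lengths simply add and each stays a separate island — area = 313.30 mm²; the cube at (11, 2) does not reach this height (z outside [18, 31.5]); Subtracting the remaining from the first: none of the subtracted shapes is present at this height, so the result so far is unchanged — area = 313.30 mm². Overall, the cross-section has 2 separate islands. Net area = 313.30 mm².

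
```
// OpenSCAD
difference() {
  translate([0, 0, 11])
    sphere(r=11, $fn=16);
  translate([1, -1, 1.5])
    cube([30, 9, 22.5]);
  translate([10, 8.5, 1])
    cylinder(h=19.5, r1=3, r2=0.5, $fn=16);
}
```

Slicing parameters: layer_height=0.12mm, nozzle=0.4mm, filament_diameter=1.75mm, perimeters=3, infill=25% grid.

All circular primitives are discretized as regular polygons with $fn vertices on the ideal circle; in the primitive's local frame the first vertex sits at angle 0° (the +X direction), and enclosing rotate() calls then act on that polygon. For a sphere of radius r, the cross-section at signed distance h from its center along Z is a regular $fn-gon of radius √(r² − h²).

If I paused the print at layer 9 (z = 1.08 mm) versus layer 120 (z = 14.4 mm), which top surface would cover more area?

layer 120 (z = 14.4 mm)

Layer 9 (z = 1.08): the r=11 sphere slices to a regular 16-gon of circumradius 4.753 (√(r²−h²) with h=9.92 from center) (area = (16/2)·4.753²·sin(360°/16) = 69.17 mm²); the cube at (1, -1) does not reach this height (z outside [1.5, 24]); the cone at (10, 8.5): at t=0.004 of its height the radius interpolates to r₁+(r₂−r₁)t = 2.990, giving a regular 16-gon of that circumradius (area = (16/2)·2.990²·sin(360°/16) = 27.37 mm²); Subtracting the remaining from the first: starting from the r=11 sphere (69.17 mm²), the cone at (10, 8.5) misses the remaining region (no effect) — area = 69.17 mm². So its area = 69.17 mm². Layer 120 (z = 14.4): the r=11 sphere contributes a regular 16-gon of circumradius √(11²−3.4²) = 10.461 (area = (16/2)·10.461²·sin(360°/16) = 335.05 mm²); the cube at (1, -1) (footprint 30×9) is included at this height (area 270.00 mm²); the cone at (10, 8.5) (r1=3→r2=0.5) has section circumradius 1.282 here — a regular 16-gon (area = (16/2)·1.282²·sin(360°/16) = 5.03 mm²); Subtracting the remaining from the first: starting from the r=11 sphere (335.05 mm²), the 30×9 cube at (1, -1) partially overlaps it — only the 74.79 mm² overlap (of its 270.00 mm²) is removed, clipping the outline; the cone at (10, 8.5) misses the remaining region (no effect) — area = 260.26 mm². So its area = 260.26 mm². Layer 120 is larger (260.26 vs 69.17 mm²).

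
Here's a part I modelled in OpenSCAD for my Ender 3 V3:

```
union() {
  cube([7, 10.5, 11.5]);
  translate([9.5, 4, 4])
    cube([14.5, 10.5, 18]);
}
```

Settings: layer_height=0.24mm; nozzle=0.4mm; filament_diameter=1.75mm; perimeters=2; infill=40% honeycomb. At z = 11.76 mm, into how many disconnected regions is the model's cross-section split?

At z = 11.76 mm: the cube is absent (z outside [0, 11.5]); the cube at (9.5, 4) (footprint 14.5×10.5) is included at this height; Combining (union): only the 14.5×10.5 cube at (9.5, 4) is present, so the union is just that shape — 1 connected region. The result has 1 disconnected region.

1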